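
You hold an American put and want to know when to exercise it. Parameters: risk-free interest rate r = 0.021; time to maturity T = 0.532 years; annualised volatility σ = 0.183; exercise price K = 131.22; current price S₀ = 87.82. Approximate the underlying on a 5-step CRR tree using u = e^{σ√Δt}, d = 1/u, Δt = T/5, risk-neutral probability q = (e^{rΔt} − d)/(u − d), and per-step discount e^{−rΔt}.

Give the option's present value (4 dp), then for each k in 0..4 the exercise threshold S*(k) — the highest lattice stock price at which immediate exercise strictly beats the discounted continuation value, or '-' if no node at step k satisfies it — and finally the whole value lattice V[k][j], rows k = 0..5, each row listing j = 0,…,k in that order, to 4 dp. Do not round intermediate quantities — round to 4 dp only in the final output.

params: Δt=0.10640 u=1.06151 d=0.94205 q=0.50381 e^(-rΔt)=0.99777
t_5 payoffs: 66.0613 57.7989 48.4888 37.9982 26.1772 12.8573
t_4: node(4,0) S=69.1666 payoff=62.0534 vs cont=61.7605 → 62.0534 [stop]  node(4,1) S=77.9372 payoff=53.2828 vs cont=52.9899 → 53.2828 [stop]  node(4,2) S=87.8200 payoff=43.4000 vs cont=43.1071 → 43.4000 [stop]  node(4,3) S=98.9560 payoff=32.2640 vs cont=31.9712 → 32.2640 [stop]  node(4,4) S=111.5040 payoff=19.7160 vs cont=19.4231 → 19.7160 [stop]  ⇒ S*(4)=111.5040
t_3: node(3,0) S=73.4211 payoff=57.7989 vs cont=57.5061 → 57.7989 [stop]  node(3,1) S=82.7312 payoff=48.4888 vs cont=48.1960 → 48.4888 [stop]  node(3,2) S=93.2218 payoff=37.9982 vs cont=37.7053 → 37.9982 [stop]  node(3,3) S=105.0428 payoff=26.1772 vs cont=25.8844 → 26.1772 [stop]  ⇒ S*(3)=105.0428
t_2: node(2,0) S=77.9372 payoff=53.2828 vs cont=52.9899 → 53.2828 [stop]  node(2,1) S=87.8200 payoff=43.4000 vs cont=43.1071 → 43.4000 [stop]  node(2,2) S=98.9560 payoff=32.2640 vs cont=31.9712 → 32.2640 [stop]  ⇒ S*(2)=98.9560
t_1: node(1,0) S=82.7312 payoff=48.4888 vs cont=48.1960 → 48.4888 [stop]  node(1,1) S=93.2218 payoff=37.9982 vs cont=37.7053 → 37.9982 [stop]  ⇒ S*(1)=93.2218
t_0: node(0,0) S=87.8200 payoff=43.4000 vs cont=43.1071 → 43.4000 [stop]  ⇒ S*(0)=87.8200

price = 43.4000
boundary = 87.8200 93.2218 98.9560 105.0428 111.5040
tree:
43.4000
48.4888 37.9982
53.2828 43.4000 32.2640
57.7989 48.4888 37.9982 26.1772
62.0534 53.2828 43.4000 32.2640 19.7160
66.0613 57.7989 48.4888 37.9982 26.1772 12.8573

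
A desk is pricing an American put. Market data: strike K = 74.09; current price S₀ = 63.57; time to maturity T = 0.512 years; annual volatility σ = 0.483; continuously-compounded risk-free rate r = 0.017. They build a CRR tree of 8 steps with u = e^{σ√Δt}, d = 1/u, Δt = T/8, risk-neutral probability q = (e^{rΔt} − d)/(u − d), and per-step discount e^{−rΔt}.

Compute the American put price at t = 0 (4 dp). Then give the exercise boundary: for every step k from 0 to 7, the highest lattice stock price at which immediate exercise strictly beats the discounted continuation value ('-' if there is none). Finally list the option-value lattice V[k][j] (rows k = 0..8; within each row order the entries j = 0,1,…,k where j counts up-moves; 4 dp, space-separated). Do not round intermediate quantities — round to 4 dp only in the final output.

price = 15.4621
boundary = - - - - 38.9929 44.0608 49.7873 56.2582
tree:
15.4621
19.9202 10.5492
24.8753 14.4658 6.2261
30.0482 19.1905 9.2546 2.8789
35.0971 24.5129 13.3267 4.7557 0.8022
39.5821 30.0292 18.4461 7.6748 1.5266 0.0000
43.5512 35.0971 24.3027 11.9877 2.9050 0.0000 0.0000
47.0637 39.5821 30.0292 17.8318 5.5282 0.0000 0.0000 0.0000
50.1723 43.5512 35.0971 24.3027 10.5200 0.0000 0.0000 0.0000 0.0000

Δt=0.06400, u=1.12997, d=0.88498, q=0.47393, disc=e^(-rΔt)=0.99891
k=8 terminal: V=max(K-S,0) → 50.1723 43.5512 35.0971 24.3027 10.5200 0.0000 0.0000 0.0000 0.0000
k=7: j=0 S=27.0263 intr=47.0637 cont=46.9832 V=47.0637[EX]; j=1 S=34.5079 intr=39.5821 cont=39.5015 V=39.5821[EX]; j=2 S=44.0608 intr=30.0292 cont=29.9486 V=30.0292[EX]; j=3 S=56.2582 intr=17.8318 cont=17.7513 V=17.8318[EX]; j=4 S=71.8321 intr=2.2579 cont=5.5282 V=5.5282[hold]; j=5 S=91.7175 intr=0.0000 cont=0.0000 V=0.0000[hold]; j=6 S=117.1077 intr=0.0000 cont=0.0000 V=0.0000[hold]; j=7 S=149.5266 intr=0.0000 cont=0.0000 V=0.0000[hold]  S*(7)=56.2582
k=6: j=0 S=30.5388 intr=43.5512 cont=43.4706 V=43.5512[EX]; j=1 S=38.9929 intr=35.0971 cont=35.0165 V=35.0971[EX]; j=2 S=49.7873 intr=24.3027 cont=24.2221 V=24.3027[EX]; j=3 S=63.5700 intr=10.5200 cont=11.9877 V=11.9877[hold]; j=4 S=81.1681 intr=0.0000 cont=2.9050 V=2.9050[hold]; j=5 S=103.6379 intr=0.0000 cont=0.0000 V=0.0000[hold]; j=6 S=132.3281 intr=0.0000 cont=0.0000 V=0.0000[hold]  S*(6)=49.7873
k=5: j=0 S=34.5079 intr=39.5821 cont=39.5015 V=39.5821[EX]; j=1 S=44.0608 intr=30.0292 cont=29.9486 V=30.0292[EX]; j=2 S=56.2582 intr=17.8318 cont=18.4461 V=18.4461[hold]; j=3 S=71.8321 intr=2.2579 cont=7.6748 V=7.6748[hold]; j=4 S=91.7175 intr=0.0000 cont=1.5266 V=1.5266[hold]; j=5 S=117.1077 intr=0.0000 cont=0.0000 V=0.0000[hold]  S*(5)=44.0608
k=4: j=0 S=38.9929 intr=35.0971 cont=35.0165 V=35.0971[EX]; j=1 S=49.7873 intr=24.3027 cont=24.5129 V=24.5129[hold]; j=2 S=63.5700 intr=10.5200 cont=13.3267 V=13.3267[hold]; j=3 S=81.1681 intr=0.0000 cont=4.7557 V=4.7557[hold]; j=4 S=103.6379 intr=0.0000 cont=0.8022 V=0.8022[hold]  S*(4)=38.9929
k=3: j=0 S=44.0608 intr=30.0292 cont=30.0482 V=30.0482[hold]; j=1 S=56.2582 intr=17.8318 cont=19.1905 V=19.1905[hold]; j=2 S=71.8321 intr=2.2579 cont=9.2546 V=9.2546[hold]; j=3 S=91.7175 intr=0.0000 cont=2.8789 V=2.8789[hold]  S*(3)=-
k=2: j=0 S=49.7873 intr=24.3027 cont=24.8753 V=24.8753[hold]; j=1 S=63.5700 intr=10.5200 cont=14.4658 V=14.4658[hold]; j=2 S=81.1681 intr=0.0000 cont=6.2261 V=6.2261[hold]  S*(2)=-
k=1: j=0 S=56.2582 intr=17.8318 cont=19.9202 V=19.9202[hold]; j=1 S=71.8321 intr=2.2579 cont=10.5492 V=10.5492[hold]  S*(1)=-
k=0: j=0 S=63.5700 intr=10.5200 cont=15.4621 V=15.4621[hold]  S*(0)=-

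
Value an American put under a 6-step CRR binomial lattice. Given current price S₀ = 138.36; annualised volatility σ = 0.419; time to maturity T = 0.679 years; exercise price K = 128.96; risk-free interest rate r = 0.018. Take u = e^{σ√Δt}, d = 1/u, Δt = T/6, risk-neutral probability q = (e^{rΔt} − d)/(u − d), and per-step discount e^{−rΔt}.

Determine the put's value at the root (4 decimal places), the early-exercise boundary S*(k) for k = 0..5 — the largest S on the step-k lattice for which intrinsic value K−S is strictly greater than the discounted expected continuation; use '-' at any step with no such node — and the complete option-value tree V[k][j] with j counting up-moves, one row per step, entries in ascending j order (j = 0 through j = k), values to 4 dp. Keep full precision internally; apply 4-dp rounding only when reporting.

price = 13.6403
boundary = - - - - 78.7319 90.6496
tree:
13.6403
20.0556 6.5236
28.5090 10.6869 1.8951
38.8488 17.0671 3.5968 0.0000
50.2281 26.2887 6.8263 0.0000 0.0000
60.5790 38.3104 12.9558 0.0000 0.0000 0.0000
69.5690 50.2281 24.5888 0.0000 0.0000 0.0000 0.0000

params: Δt=0.11317 u=1.15137 d=0.86853 q=0.47203 e^(-rΔt)=0.99797
t_6 payoffs: 69.5690 50.2281 24.5888 0.0000 0.0000 0.0000 0.0000
t_5: node(5,0) S=68.3810 payoff=60.5790 vs cont=60.3165 → 60.5790 [stop]  node(5,1) S=90.6496 payoff=38.3104 vs cont=38.0480 → 38.3104 [stop]  node(5,2) S=120.1699 payoff=8.7901 vs cont=12.9558 → 12.9558 [wait]  node(5,3) S=159.3036 payoff=0.0000 vs cont=0.0000 → 0.0000 [wait]  node(5,4) S=211.1813 payoff=0.0000 vs cont=0.0000 → 0.0000 [wait]  node(5,5) S=279.9532 payoff=0.0000 vs cont=0.0000 → 0.0000 [wait]  ⇒ S*(5)=90.6496
t_4: node(4,0) S=78.7319 payoff=50.2281 vs cont=49.9657 → 50.2281 [stop]  node(4,1) S=104.3712 payoff=24.5888 vs cont=26.2887 → 26.2887 [wait]  node(4,2) S=138.3600 payoff=0.0000 vs cont=6.8263 → 6.8263 [wait]  node(4,3) S=183.4174 payoff=0.0000 vs cont=0.0000 → 0.0000 [wait]  node(4,4) S=243.1478 payoff=0.0000 vs cont=0.0000 → 0.0000 [wait]  ⇒ S*(4)=78.7319
t_3: node(3,0) S=90.6496 payoff=38.3104 vs cont=38.8488 → 38.8488 [wait]  node(3,1) S=120.1699 payoff=8.7901 vs cont=17.0671 → 17.0671 [wait]  node(3,2) S=159.3036 payoff=0.0000 vs cont=3.5968 → 3.5968 [wait]  node(3,3) S=211.1813 payoff=0.0000 vs cont=0.0000 → 0.0000 [wait]  ⇒ S*(3)=-
t_2: node(2,0) S=104.3712 payoff=24.5888 vs cont=28.5090 → 28.5090 [wait]  node(2,1) S=138.3600 payoff=0.0000 vs cont=10.6869 → 10.6869 [wait]  node(2,2) S=183.4174 payoff=0.0000 vs cont=1.8951 → 1.8951 [wait]  ⇒ S*(2)=-
t_1: node(1,0) S=120.1699 payoff=8.7901 vs cont=20.0556 → 20.0556 [wait]  node(1,1) S=159.3036 payoff=0.0000 vs cont=6.5236 → 6.5236 [wait]  ⇒ S*(1)=-
t_0: node(0,0) S=138.3600 payoff=0.0000 vs cont=13.6403 → 13.6403 [wait]  ⇒ S*(0)=-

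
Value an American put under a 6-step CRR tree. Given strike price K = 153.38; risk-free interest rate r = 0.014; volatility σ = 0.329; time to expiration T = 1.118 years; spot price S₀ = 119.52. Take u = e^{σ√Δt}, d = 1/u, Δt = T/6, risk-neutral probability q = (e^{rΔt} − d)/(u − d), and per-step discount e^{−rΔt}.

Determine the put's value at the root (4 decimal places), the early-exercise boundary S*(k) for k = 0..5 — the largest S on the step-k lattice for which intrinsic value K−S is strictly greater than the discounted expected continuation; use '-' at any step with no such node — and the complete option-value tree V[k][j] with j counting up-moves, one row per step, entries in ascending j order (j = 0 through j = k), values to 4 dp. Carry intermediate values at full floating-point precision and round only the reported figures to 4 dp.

price = 38.8362
boundary = - - 89.9676 103.6963 89.9676 103.6963
tree:
38.8362
50.6320 25.9457
63.4124 36.7128 14.1270
75.3236 49.6837 22.5053 4.8971
85.6578 63.4124 34.4771 9.3294 0.0000
94.6238 75.3236 49.6837 17.7734 0.0000 0.0000
102.4027 85.6578 63.4124 33.8600 0.0000 0.0000 0.0000

Δt=0.18633  u=1.15260  d=0.86761  q=0.47372  discount=0.99739
step 6 (expiry): payoffs max(K−S,0) = 102.4027 85.6578 63.4124 33.8600 0.0000 0.0000 0.0000
step 5: (k=5,j=0): S=58.7562, (K−S)⁺=94.6238, hold=94.2242 ⇒ V=94.6238 exercise | (k=5,j=1): S=78.0564, (K−S)⁺=75.3236, hold=74.9240 ⇒ V=75.3236 exercise | (k=5,j=2): S=103.6963, (K−S)⁺=49.6837, hold=49.2841 ⇒ V=49.6837 exercise | (k=5,j=3): S=137.7583, (K−S)⁺=15.6217, hold=17.7734 ⇒ V=17.7734 continue | (k=5,j=4): S=183.0090, (K−S)⁺=0.0000, hold=0.0000 ⇒ V=0.0000 continue | (k=5,j=5): S=243.1236, (K−S)⁺=0.0000, hold=0.0000 ⇒ V=0.0000 continue  boundary S*=103.6963
step 4: (k=4,j=0): S=67.7222, (K−S)⁺=85.6578, hold=85.2582 ⇒ V=85.6578 exercise | (k=4,j=1): S=89.9676, (K−S)⁺=63.4124, hold=63.0128 ⇒ V=63.4124 exercise | (k=4,j=2): S=119.5200, (K−S)⁺=33.8600, hold=34.4771 ⇒ V=34.4771 continue | (k=4,j=3): S=158.7798, (K−S)⁺=0.0000, hold=9.3294 ⇒ V=9.3294 continue | (k=4,j=4): S=210.9356, (K−S)⁺=0.0000, hold=0.0000 ⇒ V=0.0000 continue  boundary S*=89.9676
step 3: (k=3,j=0): S=78.0564, (K−S)⁺=75.3236, hold=74.9240 ⇒ V=75.3236 exercise | (k=3,j=1): S=103.6963, (K−S)⁺=49.6837, hold=49.5757 ⇒ V=49.6837 exercise | (k=3,j=2): S=137.7583, (K−S)⁺=15.6217, hold=22.5053 ⇒ V=22.5053 continue | (k=3,j=3): S=183.0090, (K−S)⁺=0.0000, hold=4.8971 ⇒ V=4.8971 continue  boundary S*=103.6963
step 2: (k=2,j=0): S=89.9676, (K−S)⁺=63.4124, hold=63.0128 ⇒ V=63.4124 exercise | (k=2,j=1): S=119.5200, (K−S)⁺=33.8600, hold=36.7128 ⇒ V=36.7128 continue | (k=2,j=2): S=158.7798, (K−S)⁺=0.0000, hold=14.1270 ⇒ V=14.1270 continue  boundary S*=89.9676
step 1: (k=1,j=0): S=103.6963, (K−S)⁺=49.6837, hold=50.6320 ⇒ V=50.6320 continue | (k=1,j=1): S=137.7583, (K−S)⁺=15.6217, hold=25.9457 ⇒ V=25.9457 continue  boundary S*=-
step 0: (k=0,j=0): S=119.5200, (K−S)⁺=33.8600, hold=38.8362 ⇒ V=38.8362 continue  boundary S*=-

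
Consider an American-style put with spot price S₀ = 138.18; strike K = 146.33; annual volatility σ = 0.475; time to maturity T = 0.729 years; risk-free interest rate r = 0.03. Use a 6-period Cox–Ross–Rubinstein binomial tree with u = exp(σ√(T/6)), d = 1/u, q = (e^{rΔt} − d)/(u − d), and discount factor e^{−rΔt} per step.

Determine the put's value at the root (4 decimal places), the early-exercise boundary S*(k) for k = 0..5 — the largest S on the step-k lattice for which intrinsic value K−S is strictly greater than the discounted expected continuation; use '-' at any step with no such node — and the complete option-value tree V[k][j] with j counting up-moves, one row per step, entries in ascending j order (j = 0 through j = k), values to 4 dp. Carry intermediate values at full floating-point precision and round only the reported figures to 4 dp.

Δt=0.12150, u=1.18007, d=0.84741, q=0.46968, disc=e^(-rΔt)=0.99636
k=6 terminal: V=max(K-S,0) → 95.1608 75.0741 47.1023 8.1500 0.0000 0.0000 0.0000
k=5: j=0 S=60.3830 intr=85.9470 cont=85.4146 V=85.9470[EX]; j=1 S=84.0866 intr=62.2434 cont=61.7110 V=62.2434[EX]; j=2 S=117.0952 intr=29.2348 cont=28.7024 V=29.2348[EX]; j=3 S=163.0615 intr=0.0000 cont=4.3064 V=4.3064[hold]; j=4 S=227.0720 intr=0.0000 cont=0.0000 V=0.0000[hold]; j=5 S=316.2103 intr=0.0000 cont=0.0000 V=0.0000[hold]  S*(5)=117.0952
k=4: j=0 S=71.2559 intr=75.0741 cont=74.5417 V=75.0741[EX]; j=1 S=99.2277 intr=47.1023 cont=46.5699 V=47.1023[EX]; j=2 S=138.1800 intr=8.1500 cont=17.4627 V=17.4627[hold]; j=3 S=192.4232 intr=0.0000 cont=2.2755 V=2.2755[hold]; j=4 S=267.9599 intr=0.0000 cont=0.0000 V=0.0000[hold]  S*(4)=99.2277
k=3: j=0 S=84.0866 intr=62.2434 cont=61.7110 V=62.2434[EX]; j=1 S=117.0952 intr=29.2348 cont=33.0605 V=33.0605[hold]; j=2 S=163.0615 intr=0.0000 cont=10.2920 V=10.2920[hold]; j=3 S=227.0720 intr=0.0000 cont=1.2023 V=1.2023[hold]  S*(3)=84.0866
k=2: j=0 S=99.2277 intr=47.1023 cont=48.3602 V=48.3602[hold]; j=1 S=138.1800 intr=8.1500 cont=22.2852 V=22.2852[hold]; j=2 S=192.4232 intr=0.0000 cont=6.0009 V=6.0009[hold]  S*(2)=-
k=1: j=0 S=117.0952 intr=29.2348 cont=35.9819 V=35.9819[hold]; j=1 S=163.0615 intr=0.0000 cont=14.5835 V=14.5835[hold]  S*(1)=-
k=0: j=0 S=138.1800 intr=8.1500 cont=25.8372 V=25.8372[hold]  S*(0)=-

price = 25.8372
boundary = - - - 84.0866 99.2277 117.0952
tree:
25.8372
35.9819 14.5835
48.3602 22.2852 6.0009
62.2434 33.0605 10.2920 1.2023
75.0741 47.1023 17.4627 2.2755 0.0000
85.9470 62.2434 29.2348 4.3064 0.0000 0.0000
95.1608 75.0741 47.1023 8.1500 0.0000 0.0000 0.0000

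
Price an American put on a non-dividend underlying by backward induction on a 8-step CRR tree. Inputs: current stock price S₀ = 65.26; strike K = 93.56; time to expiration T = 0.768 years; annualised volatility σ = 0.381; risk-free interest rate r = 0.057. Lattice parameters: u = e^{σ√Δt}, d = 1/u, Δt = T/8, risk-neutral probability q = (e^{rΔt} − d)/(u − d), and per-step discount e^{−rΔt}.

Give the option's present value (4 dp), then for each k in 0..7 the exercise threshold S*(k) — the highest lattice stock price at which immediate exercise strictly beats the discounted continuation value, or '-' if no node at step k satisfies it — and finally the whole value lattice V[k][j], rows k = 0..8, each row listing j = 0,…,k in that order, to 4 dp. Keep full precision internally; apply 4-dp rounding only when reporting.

price = 28.6023
boundary = - 57.9935 51.5361 57.9935 65.2600 57.9935 65.2600 73.4370
tree:
28.6023
35.5665 21.7784
42.0239 28.3264 15.3056
47.7623 35.5665 21.2165 9.4141
52.8617 42.0239 28.3000 14.1883 4.6229
57.3934 47.7623 35.5665 20.5509 7.8213 1.3943
61.4204 52.8617 42.0239 28.3000 12.8327 2.7690 0.0000
64.9991 57.3934 47.7623 35.5665 20.1230 5.4993 0.0000 0.0000
68.1792 61.4204 52.8617 42.0239 28.3000 10.9214 0.0000 0.0000 0.0000

Δt=0.09600, u=1.12530, d=0.88865, q=0.49371, disc=e^(-rΔt)=0.99454
k=8 terminal: V=max(K-S,0) → 68.1792 61.4204 52.8617 42.0239 28.3000 10.9214 0.0000 0.0000 0.0000
k=7: j=0 S=28.5609 intr=64.9991 cont=64.4885 V=64.9991[EX]; j=1 S=36.1666 intr=57.3934 cont=56.8828 V=57.3934[EX]; j=2 S=45.7977 intr=47.7623 cont=47.2517 V=47.7623[EX]; j=3 S=57.9935 intr=35.5665 cont=35.0559 V=35.5665[EX]; j=4 S=73.4370 intr=20.1230 cont=19.6124 V=20.1230[EX]; j=5 S=92.9931 intr=0.5669 cont=5.4993 V=5.4993[hold]; j=6 S=117.7569 intr=0.0000 cont=0.0000 V=0.0000[hold]; j=7 S=149.1152 intr=0.0000 cont=0.0000 V=0.0000[hold]  S*(7)=73.4370
k=6: j=0 S=32.1396 intr=61.4204 cont=60.9099 V=61.4204[EX]; j=1 S=40.6983 intr=52.8617 cont=52.3512 V=52.8617[EX]; j=2 S=51.5361 intr=42.0239 cont=41.5134 V=42.0239[EX]; j=3 S=65.2600 intr=28.3000 cont=27.7894 V=28.3000[EX]; j=4 S=82.6386 intr=10.9214 cont=12.8327 V=12.8327[hold]; j=5 S=104.6450 intr=0.0000 cont=2.7690 V=2.7690[hold]; j=6 S=132.5116 intr=0.0000 cont=0.0000 V=0.0000[hold]  S*(6)=65.2600
k=5: j=0 S=36.1666 intr=57.3934 cont=56.8828 V=57.3934[EX]; j=1 S=45.7977 intr=47.7623 cont=47.2517 V=47.7623[EX]; j=2 S=57.9935 intr=35.5665 cont=35.0559 V=35.5665[EX]; j=3 S=73.4370 intr=20.1230 cont=20.5509 V=20.5509[hold]; j=4 S=92.9931 intr=0.5669 cont=7.8213 V=7.8213[hold]; j=5 S=117.7569 intr=0.0000 cont=1.3943 V=1.3943[hold]  S*(5)=57.9935
k=4: j=0 S=40.6983 intr=52.8617 cont=52.3512 V=52.8617[EX]; j=1 S=51.5361 intr=42.0239 cont=41.5134 V=42.0239[EX]; j=2 S=65.2600 intr=28.3000 cont=27.9995 V=28.3000[EX]; j=3 S=82.6386 intr=10.9214 cont=14.1883 V=14.1883[hold]; j=4 S=104.6450 intr=0.0000 cont=4.6229 V=4.6229[hold]  S*(4)=65.2600
k=3: j=0 S=45.7977 intr=47.7623 cont=47.2517 V=47.7623[EX]; j=1 S=57.9935 intr=35.5665 cont=35.0559 V=35.5665[EX]; j=2 S=73.4370 intr=20.1230 cont=21.2165 V=21.2165[hold]; j=3 S=92.9931 intr=0.5669 cont=9.4141 V=9.4141[hold]  S*(3)=57.9935
k=2: j=0 S=51.5361 intr=42.0239 cont=41.5134 V=42.0239[EX]; j=1 S=65.2600 intr=28.3000 cont=28.3264 V=28.3264[hold]; j=2 S=82.6386 intr=10.9214 cont=15.3056 V=15.3056[hold]  S*(2)=51.5361
k=1: j=0 S=57.9935 intr=35.5665 cont=35.0689 V=35.5665[EX]; j=1 S=73.4370 intr=20.1230 cont=21.7784 V=21.7784[hold]  S*(1)=57.9935
k=0: j=0 S=65.2600 intr=28.3000 cont=28.6023 V=28.6023[hold]  S*(0)=-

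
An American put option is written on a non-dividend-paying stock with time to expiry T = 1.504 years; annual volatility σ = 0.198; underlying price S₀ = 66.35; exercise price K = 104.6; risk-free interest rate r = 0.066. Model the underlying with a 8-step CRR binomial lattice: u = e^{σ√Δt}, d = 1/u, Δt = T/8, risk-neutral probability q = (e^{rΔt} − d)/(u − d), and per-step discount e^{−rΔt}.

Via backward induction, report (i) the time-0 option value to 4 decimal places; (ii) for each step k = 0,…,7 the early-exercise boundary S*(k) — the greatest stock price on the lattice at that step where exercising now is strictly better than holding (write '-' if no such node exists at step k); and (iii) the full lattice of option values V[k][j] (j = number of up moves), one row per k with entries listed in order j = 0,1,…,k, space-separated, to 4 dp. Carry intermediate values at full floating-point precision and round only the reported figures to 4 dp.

price = 38.2500
boundary = 66.3500 72.2979 78.7789 85.8409 78.7789 85.8409 93.5360 85.8409
tree:
38.2500
43.7085 32.3021
48.7180 38.2500 25.8211
53.3153 43.7085 32.3021 18.7591
57.5345 48.7180 38.2500 25.8211 11.6299
61.4065 53.3153 43.7085 32.3021 18.7591 6.0881
64.9600 57.5345 48.7180 38.2500 25.8211 11.0640 2.1741
68.2211 61.4065 53.3153 43.7085 32.3021 18.7591 4.9045 0.0000
71.2140 64.9600 57.5345 48.7180 38.2500 25.8211 11.0640 0.0000 0.0000

Δt=0.18800  u=1.08964  d=0.91773  q=0.55118  discount=0.98767
step 8 (expiry): payoffs max(K−S,0) = 71.2140 64.9600 57.5345 48.7180 38.2500 25.8211 11.0640 0.0000 0.0000
step 7: (k=7,j=0): S=36.3789, (K−S)⁺=68.2211, hold=66.9313 ⇒ V=68.2211 exercise | (k=7,j=1): S=43.1935, (K−S)⁺=61.4065, hold=60.1166 ⇒ V=61.4065 exercise | (k=7,j=2): S=51.2847, (K−S)⁺=53.3153, hold=52.0255 ⇒ V=53.3153 exercise | (k=7,j=3): S=60.8915, (K−S)⁺=43.7085, hold=42.4187 ⇒ V=43.7085 exercise | (k=7,j=4): S=72.2979, (K−S)⁺=32.3021, hold=31.0123 ⇒ V=32.3021 exercise | (k=7,j=5): S=85.8409, (K−S)⁺=18.7591, hold=17.4692 ⇒ V=18.7591 exercise | (k=7,j=6): S=101.9210, (K−S)⁺=2.6790, hold=4.9045 ⇒ V=4.9045 continue | (k=7,j=7): S=121.0131, (K−S)⁺=0.0000, hold=0.0000 ⇒ V=0.0000 continue  boundary S*=85.8409
step 6: (k=6,j=0): S=39.6400, (K−S)⁺=64.9600, hold=63.6701 ⇒ V=64.9600 exercise | (k=6,j=1): S=47.0655, (K−S)⁺=57.5345, hold=56.2446 ⇒ V=57.5345 exercise | (k=6,j=2): S=55.8820, (K−S)⁺=48.7180, hold=47.4281 ⇒ V=48.7180 exercise | (k=6,j=3): S=66.3500, (K−S)⁺=38.2500, hold=36.9601 ⇒ V=38.2500 exercise | (k=6,j=4): S=78.7789, (K−S)⁺=25.8211, hold=24.5312 ⇒ V=25.8211 exercise | (k=6,j=5): S=93.5360, (K−S)⁺=11.0640, hold=10.9856 ⇒ V=11.0640 exercise | (k=6,j=6): S=111.0575, (K−S)⁺=0.0000, hold=2.1741 ⇒ V=2.1741 continue  boundary S*=93.5360
step 5: (k=5,j=0): S=43.1935, (K−S)⁺=61.4065, hold=60.1166 ⇒ V=61.4065 exercise | (k=5,j=1): S=51.2847, (K−S)⁺=53.3153, hold=52.0255 ⇒ V=53.3153 exercise | (k=5,j=2): S=60.8915, (K−S)⁺=43.7085, hold=42.4187 ⇒ V=43.7085 exercise | (k=5,j=3): S=72.2979, (K−S)⁺=32.3021, hold=31.0123 ⇒ V=32.3021 exercise | (k=5,j=4): S=85.8409, (K−S)⁺=18.7591, hold=17.4692 ⇒ V=18.7591 exercise | (k=5,j=5): S=101.9210, (K−S)⁺=2.6790, hold=6.0881 ⇒ V=6.0881 continue  boundary S*=85.8409
step 4: (k=4,j=0): S=47.0655, (K−S)⁺=57.5345, hold=56.2446 ⇒ V=57.5345 exercise | (k=4,j=1): S=55.8820, (K−S)⁺=48.7180, hold=47.4281 ⇒ V=48.7180 exercise | (k=4,j=2): S=66.3500, (K−S)⁺=38.2500, hold=36.9601 ⇒ V=38.2500 exercise | (k=4,j=3): S=78.7789, (K−S)⁺=25.8211, hold=24.5312 ⇒ V=25.8211 exercise | (k=4,j=4): S=93.5360, (K−S)⁺=11.0640, hold=11.6299 ⇒ V=11.6299 continue  boundary S*=78.7789
step 3: (k=3,j=0): S=51.2847, (K−S)⁺=53.3153, hold=52.0255 ⇒ V=53.3153 exercise | (k=3,j=1): S=60.8915, (K−S)⁺=43.7085, hold=42.4187 ⇒ V=43.7085 exercise | (k=3,j=2): S=72.2979, (K−S)⁺=32.3021, hold=31.0123 ⇒ V=32.3021 exercise | (k=3,j=3): S=85.8409, (K−S)⁺=18.7591, hold=17.7773 ⇒ V=18.7591 exercise  boundary S*=85.8409
step 2: (k=2,j=0): S=55.8820, (K−S)⁺=48.7180, hold=47.4281 ⇒ V=48.7180 exercise | (k=2,j=1): S=66.3500, (K−S)⁺=38.2500, hold=36.9601 ⇒ V=38.2500 exercise | (k=2,j=2): S=78.7789, (K−S)⁺=25.8211, hold=24.5312 ⇒ V=25.8211 exercise  boundary S*=78.7789
step 1: (k=1,j=0): S=60.8915, (K−S)⁺=43.7085, hold=42.4187 ⇒ V=43.7085 exercise | (k=1,j=1): S=72.2979, (K−S)⁺=32.3021, hold=31.0123 ⇒ V=32.3021 exercise  boundary S*=72.2979
step 0: (k=0,j=0): S=66.3500, (K−S)⁺=38.2500, hold=36.9601 ⇒ V=38.2500 exercise  boundary S*=66.3500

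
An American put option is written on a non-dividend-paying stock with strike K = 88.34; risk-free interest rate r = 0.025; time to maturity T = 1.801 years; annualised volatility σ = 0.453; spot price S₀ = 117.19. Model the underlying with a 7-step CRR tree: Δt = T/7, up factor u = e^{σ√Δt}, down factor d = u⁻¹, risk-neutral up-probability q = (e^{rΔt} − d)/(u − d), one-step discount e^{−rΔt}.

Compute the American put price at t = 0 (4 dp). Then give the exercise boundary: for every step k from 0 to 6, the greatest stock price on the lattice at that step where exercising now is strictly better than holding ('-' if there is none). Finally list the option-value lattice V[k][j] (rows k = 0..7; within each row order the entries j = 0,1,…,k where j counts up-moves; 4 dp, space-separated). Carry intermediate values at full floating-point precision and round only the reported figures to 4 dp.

params: Δt=0.25729 u=1.25832 d=0.79471 q=0.45673 e^(-rΔt)=0.99359
t_7 payoffs: 64.8785 51.1919 29.5209 0.0000 0.0000 0.0000 0.0000 0.0000
t_6: node(6,0) S=29.5220 payoff=58.8180 vs cont=58.2516 → 58.8180 [stop]  node(6,1) S=46.7442 payoff=41.5958 vs cont=41.0294 → 41.5958 [stop]  node(6,2) S=74.0132 payoff=14.3268 vs cont=15.9351 → 15.9351 [wait]  node(6,3) S=117.1900 payoff=0.0000 vs cont=0.0000 → 0.0000 [wait]  node(6,4) S=185.5548 payoff=0.0000 vs cont=0.0000 → 0.0000 [wait]  node(6,5) S=293.8012 payoff=0.0000 vs cont=0.0000 → 0.0000 [wait]  node(6,6) S=465.1951 payoff=0.0000 vs cont=0.0000 → 0.0000 [wait]  ⇒ S*(6)=46.7442
t_5: node(5,0) S=37.1481 payoff=51.1919 vs cont=50.6255 → 51.1919 [stop]  node(5,1) S=58.8191 payoff=29.5209 vs cont=29.6844 → 29.6844 [wait]  node(5,2) S=93.1322 payoff=0.0000 vs cont=8.6016 → 8.6016 [wait]  node(5,3) S=147.4624 payoff=0.0000 vs cont=0.0000 → 0.0000 [wait]  node(5,4) S=233.4871 payoff=0.0000 vs cont=0.0000 → 0.0000 [wait]  node(5,5) S=369.6957 payoff=0.0000 vs cont=0.0000 → 0.0000 [wait]  ⇒ S*(5)=37.1481
t_4: node(4,0) S=46.7442 payoff=41.5958 vs cont=41.1036 → 41.5958 [stop]  node(4,1) S=74.0132 payoff=14.3268 vs cont=19.9267 → 19.9267 [wait]  node(4,2) S=117.1900 payoff=0.0000 vs cont=4.6431 → 4.6431 [wait]  node(4,3) S=185.5548 payoff=0.0000 vs cont=0.0000 → 0.0000 [wait]  node(4,4) S=293.8012 payoff=0.0000 vs cont=0.0000 → 0.0000 [wait]  ⇒ S*(4)=46.7442
t_3: node(3,0) S=58.8191 payoff=29.5209 vs cont=31.4958 → 31.4958 [wait]  node(3,1) S=93.1322 payoff=0.0000 vs cont=12.8633 → 12.8633 [wait]  node(3,2) S=147.4624 payoff=0.0000 vs cont=2.5063 → 2.5063 [wait]  node(3,3) S=233.4871 payoff=0.0000 vs cont=0.0000 → 0.0000 [wait]  ⇒ S*(3)=-
t_2: node(2,0) S=74.0132 payoff=14.3268 vs cont=22.8384 → 22.8384 [wait]  node(2,1) S=117.1900 payoff=0.0000 vs cont=8.0808 → 8.0808 [wait]  node(2,2) S=185.5548 payoff=0.0000 vs cont=1.3529 → 1.3529 [wait]  ⇒ S*(2)=-
t_1: node(1,0) S=93.1322 payoff=0.0000 vs cont=15.9950 → 15.9950 [wait]  node(1,1) S=147.4624 payoff=0.0000 vs cont=4.9759 → 4.9759 [wait]  ⇒ S*(1)=-
t_0: node(0,0) S=117.1900 payoff=0.0000 vs cont=10.8920 → 10.8920 [wait]  ⇒ S*(0)=-

price = 10.8920
boundary = - - - - 46.7442 37.1481 46.7442
tree:
10.8920
15.9950 4.9759
22.8384 8.0808 1.3529
31.4958 12.8633 2.5063 0.0000
41.5958 19.9267 4.6431 0.0000 0.0000
51.1919 29.6844 8.6016 0.0000 0.0000 0.0000
58.8180 41.5958 15.9351 0.0000 0.0000 0.0000 0.0000
64.8785 51.1919 29.5209 0.0000 0.0000 0.0000 0.0000 0.0000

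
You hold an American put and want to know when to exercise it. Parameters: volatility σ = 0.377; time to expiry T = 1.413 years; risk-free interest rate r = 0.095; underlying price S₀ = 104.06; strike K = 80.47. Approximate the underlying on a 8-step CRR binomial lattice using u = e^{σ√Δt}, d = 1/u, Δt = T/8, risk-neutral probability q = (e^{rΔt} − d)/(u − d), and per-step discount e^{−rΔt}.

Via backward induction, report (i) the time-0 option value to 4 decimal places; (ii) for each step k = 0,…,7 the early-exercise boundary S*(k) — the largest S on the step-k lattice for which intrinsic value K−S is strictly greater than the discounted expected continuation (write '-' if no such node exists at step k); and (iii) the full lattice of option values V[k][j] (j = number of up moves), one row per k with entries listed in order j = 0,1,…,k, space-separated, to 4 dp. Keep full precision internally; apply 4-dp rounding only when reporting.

Δt=0.17663  u=1.17168  d=0.85347  q=0.51365  discount=0.98336
step 8 (expiry): payoffs max(K−S,0) = 51.1743 40.2517 25.2567 4.6710 0.0000 0.0000 0.0000 0.0000 0.0000
step 7: (k=7,j=0): S=34.3252, (K−S)⁺=46.1448, hold=44.8058 ⇒ V=46.1448 exercise | (k=7,j=1): S=47.1231, (K−S)⁺=33.3469, hold=32.0079 ⇒ V=33.3469 exercise | (k=7,j=2): S=64.6925, (K−S)⁺=15.7775, hold=14.4386 ⇒ V=15.7775 exercise | (k=7,j=3): S=88.8124, (K−S)⁺=0.0000, hold=2.2339 ⇒ V=2.2339 continue | (k=7,j=4): S=121.9253, (K−S)⁺=0.0000, hold=0.0000 ⇒ V=0.0000 continue | (k=7,j=5): S=167.3840, (K−S)⁺=0.0000, hold=0.0000 ⇒ V=0.0000 continue | (k=7,j=6): S=229.7915, (K−S)⁺=0.0000, hold=0.0000 ⇒ V=0.0000 continue | (k=7,j=7): S=315.4671, (K−S)⁺=0.0000, hold=0.0000 ⇒ V=0.0000 continue  boundary S*=64.6925
step 6: (k=6,j=0): S=40.2183, (K−S)⁺=40.2517, hold=38.9127 ⇒ V=40.2517 exercise | (k=6,j=1): S=55.2133, (K−S)⁺=25.2567, hold=23.9177 ⇒ V=25.2567 exercise | (k=6,j=2): S=75.7990, (K−S)⁺=4.6710, hold=8.6741 ⇒ V=8.6741 continue | (k=6,j=3): S=104.0600, (K−S)⁺=0.0000, hold=1.0684 ⇒ V=1.0684 continue | (k=6,j=4): S=142.8578, (K−S)⁺=0.0000, hold=0.0000 ⇒ V=0.0000 continue | (k=6,j=5): S=196.1209, (K−S)⁺=0.0000, hold=0.0000 ⇒ V=0.0000 continue | (k=6,j=6): S=269.2427, (K−S)⁺=0.0000, hold=0.0000 ⇒ V=0.0000 continue  boundary S*=55.2133
step 5: (k=5,j=0): S=47.1231, (K−S)⁺=33.3469, hold=32.0079 ⇒ V=33.3469 exercise | (k=5,j=1): S=64.6925, (K−S)⁺=15.7775, hold=16.4606 ⇒ V=16.4606 continue | (k=5,j=2): S=88.8124, (K−S)⁺=0.0000, hold=4.6881 ⇒ V=4.6881 continue | (k=5,j=3): S=121.9253, (K−S)⁺=0.0000, hold=0.5110 ⇒ V=0.5110 continue | (k=5,j=4): S=167.3840, (K−S)⁺=0.0000, hold=0.0000 ⇒ V=0.0000 continue | (k=5,j=5): S=229.7915, (K−S)⁺=0.0000, hold=0.0000 ⇒ V=0.0000 continue  boundary S*=47.1231
step 4: (k=4,j=0): S=55.2133, (K−S)⁺=25.2567, hold=24.2627 ⇒ V=25.2567 exercise | (k=4,j=1): S=75.7990, (K−S)⁺=4.6710, hold=10.2404 ⇒ V=10.2404 continue | (k=4,j=2): S=104.0600, (K−S)⁺=0.0000, hold=2.5002 ⇒ V=2.5002 continue | (k=4,j=3): S=142.8578, (K−S)⁺=0.0000, hold=0.2444 ⇒ V=0.2444 continue | (k=4,j=4): S=196.1209, (K−S)⁺=0.0000, hold=0.0000 ⇒ V=0.0000 continue  boundary S*=55.2133
step 3: (k=3,j=0): S=64.6925, (K−S)⁺=15.7775, hold=17.2517 ⇒ V=17.2517 continue | (k=3,j=1): S=88.8124, (K−S)⁺=0.0000, hold=6.1604 ⇒ V=6.1604 continue | (k=3,j=2): S=121.9253, (K−S)⁺=0.0000, hold=1.3192 ⇒ V=1.3192 continue | (k=3,j=3): S=167.3840, (K−S)⁺=0.0000, hold=0.1169 ⇒ V=0.1169 continue  boundary S*=-
step 2: (k=2,j=0): S=75.7990, (K−S)⁺=4.6710, hold=11.3624 ⇒ V=11.3624 continue | (k=2,j=1): S=104.0600, (K−S)⁺=0.0000, hold=3.6126 ⇒ V=3.6126 continue | (k=2,j=2): S=142.8578, (K−S)⁺=0.0000, hold=0.6900 ⇒ V=0.6900 continue  boundary S*=-
step 1: (k=1,j=0): S=88.8124, (K−S)⁺=0.0000, hold=7.2589 ⇒ V=7.2589 continue | (k=1,j=1): S=121.9253, (K−S)⁺=0.0000, hold=2.0763 ⇒ V=2.0763 continue  boundary S*=-
step 0: (k=0,j=0): S=104.0600, (K−S)⁺=0.0000, hold=4.5204 ⇒ V=4.5204 continue  boundary S*=-

price = 4.5204
boundary = - - - - 55.2133 47.1231 55.2133 64.6925
tree:
4.5204
7.2589 2.0763
11.3624 3.6126 0.6900
17.2517 6.1604 1.3192 0.1169
25.2567 10.2404 2.5002 0.2444 0.0000
33.3469 16.4606 4.6881 0.5110 0.0000 0.0000
40.2517 25.2567 8.6741 1.0684 0.0000 0.0000 0.0000
46.1448 33.3469 15.7775 2.2339 0.0000 0.0000 0.0000 0.0000
51.1743 40.2517 25.2567 4.6710 0.0000 0.0000 0.0000 0.0000 0.0000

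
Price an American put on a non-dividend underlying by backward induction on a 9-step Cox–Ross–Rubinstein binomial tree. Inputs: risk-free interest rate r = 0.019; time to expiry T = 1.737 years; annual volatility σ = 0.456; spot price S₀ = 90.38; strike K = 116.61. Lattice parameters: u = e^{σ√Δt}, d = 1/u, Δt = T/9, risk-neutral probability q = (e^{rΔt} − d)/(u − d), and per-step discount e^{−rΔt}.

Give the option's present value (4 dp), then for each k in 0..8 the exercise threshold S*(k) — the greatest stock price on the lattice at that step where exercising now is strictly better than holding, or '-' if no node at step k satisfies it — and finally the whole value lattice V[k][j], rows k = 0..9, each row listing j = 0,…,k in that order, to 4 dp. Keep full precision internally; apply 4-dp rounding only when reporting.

Δt=0.19300  u=1.22180  d=0.81846  q=0.45919  discount=0.99634
step 9 (expiry): payoffs max(K−S,0) = 101.7144 94.3738 83.4157 67.0573 42.6374 6.1833 0.0000 0.0000 0.0000 0.0000
step 8: (k=8,j=0): S=18.1995, (K−S)⁺=98.4105, hold=97.9837 ⇒ V=98.4105 exercise | (k=8,j=1): S=27.1683, (K−S)⁺=89.4417, hold=89.0149 ⇒ V=89.4417 exercise | (k=8,j=2): S=40.5570, (K−S)⁺=76.0530, hold=75.6262 ⇒ V=76.0530 exercise | (k=8,j=3): S=60.5437, (K−S)⁺=56.0663, hold=55.6395 ⇒ V=56.0663 exercise | (k=8,j=4): S=90.3800, (K−S)⁺=26.2300, hold=25.8032 ⇒ V=26.2300 exercise | (k=8,j=5): S=134.9198, (K−S)⁺=0.0000, hold=3.3317 ⇒ V=3.3317 continue | (k=8,j=6): S=201.4091, (K−S)⁺=0.0000, hold=0.0000 ⇒ V=0.0000 continue | (k=8,j=7): S=300.6648, (K−S)⁺=0.0000, hold=0.0000 ⇒ V=0.0000 continue | (k=8,j=8): S=448.8343, (K−S)⁺=0.0000, hold=0.0000 ⇒ V=0.0000 continue  boundary S*=90.3800
step 7: (k=7,j=0): S=22.2362, (K−S)⁺=94.3738, hold=93.9470 ⇒ V=94.3738 exercise | (k=7,j=1): S=33.1943, (K−S)⁺=83.4157, hold=82.9889 ⇒ V=83.4157 exercise | (k=7,j=2): S=49.5527, (K−S)⁺=67.0573, hold=66.6305 ⇒ V=67.0573 exercise | (k=7,j=3): S=73.9726, (K−S)⁺=42.6374, hold=42.2106 ⇒ V=42.6374 exercise | (k=7,j=4): S=110.4267, (K−S)⁺=6.1833, hold=15.6578 ⇒ V=15.6578 continue | (k=7,j=5): S=164.8456, (K−S)⁺=0.0000, hold=1.7952 ⇒ V=1.7952 continue | (k=7,j=6): S=246.0826, (K−S)⁺=0.0000, hold=0.0000 ⇒ V=0.0000 continue | (k=7,j=7): S=367.3536, (K−S)⁺=0.0000, hold=0.0000 ⇒ V=0.0000 continue  boundary S*=73.9726
step 6: (k=6,j=0): S=27.1683, (K−S)⁺=89.4417, hold=89.0149 ⇒ V=89.4417 exercise | (k=6,j=1): S=40.5570, (K−S)⁺=76.0530, hold=75.6262 ⇒ V=76.0530 exercise | (k=6,j=2): S=60.5437, (K−S)⁺=56.0663, hold=55.6395 ⇒ V=56.0663 exercise | (k=6,j=3): S=90.3800, (K−S)⁺=26.2300, hold=30.1378 ⇒ V=30.1378 continue | (k=6,j=4): S=134.9198, (K−S)⁺=0.0000, hold=9.2582 ⇒ V=9.2582 continue | (k=6,j=5): S=201.4091, (K−S)⁺=0.0000, hold=0.9673 ⇒ V=0.9673 continue | (k=6,j=6): S=300.6648, (K−S)⁺=0.0000, hold=0.0000 ⇒ V=0.0000 continue  boundary S*=60.5437
step 5: (k=5,j=0): S=33.1943, (K−S)⁺=83.4157, hold=82.9889 ⇒ V=83.4157 exercise | (k=5,j=1): S=49.5527, (K−S)⁺=67.0573, hold=66.6305 ⇒ V=67.0573 exercise | (k=5,j=2): S=73.9726, (K−S)⁺=42.6374, hold=43.9985 ⇒ V=43.9985 continue | (k=5,j=3): S=110.4267, (K−S)⁺=6.1833, hold=20.4748 ⇒ V=20.4748 continue | (k=5,j=4): S=164.8456, (K−S)⁺=0.0000, hold=5.4311 ⇒ V=5.4311 continue | (k=5,j=5): S=246.0826, (K−S)⁺=0.0000, hold=0.5212 ⇒ V=0.5212 continue  boundary S*=49.5527
step 4: (k=4,j=0): S=40.5570, (K−S)⁺=76.0530, hold=75.6262 ⇒ V=76.0530 exercise | (k=4,j=1): S=60.5437, (K−S)⁺=56.0663, hold=56.2622 ⇒ V=56.2622 continue | (k=4,j=2): S=90.3800, (K−S)⁺=26.2300, hold=33.0751 ⇒ V=33.0751 continue | (k=4,j=3): S=134.9198, (K−S)⁺=0.0000, hold=13.5172 ⇒ V=13.5172 continue | (k=4,j=4): S=201.4091, (K−S)⁺=0.0000, hold=3.1649 ⇒ V=3.1649 continue  boundary S*=40.5570
step 3: (k=3,j=0): S=49.5527, (K−S)⁺=67.0573, hold=66.7201 ⇒ V=67.0573 exercise | (k=3,j=1): S=73.9726, (K−S)⁺=42.6374, hold=45.4479 ⇒ V=45.4479 continue | (k=3,j=2): S=110.4267, (K−S)⁺=6.1833, hold=24.0061 ⇒ V=24.0061 continue | (k=3,j=3): S=164.8456, (K−S)⁺=0.0000, hold=8.7314 ⇒ V=8.7314 continue  boundary S*=49.5527
step 2: (k=2,j=0): S=60.5437, (K−S)⁺=56.0663, hold=56.9253 ⇒ V=56.9253 continue | (k=2,j=1): S=90.3800, (K−S)⁺=26.2300, hold=35.4716 ⇒ V=35.4716 continue | (k=2,j=2): S=134.9198, (K−S)⁺=0.0000, hold=16.9299 ⇒ V=16.9299 continue  boundary S*=-
step 1: (k=1,j=0): S=73.9726, (K−S)⁺=42.6374, hold=46.9016 ⇒ V=46.9016 continue | (k=1,j=1): S=110.4267, (K−S)⁺=6.1833, hold=26.8587 ⇒ V=26.8587 continue  boundary S*=-
step 0: (k=0,j=0): S=90.3800, (K−S)⁺=26.2300, hold=37.5601 ⇒ V=37.5601 continue  boundary S*=-

price = 37.5601
boundary = - - - 49.5527 40.5570 49.5527 60.5437 73.9726 90.3800
tree:
37.5601
46.9016 26.8587
56.9253 35.4716 16.9299
67.0573 45.4479 24.0061 8.7314
76.0530 56.2622 33.0751 13.5172 3.1649
83.4157 67.0573 43.9985 20.4748 5.4311 0.5212
89.4417 76.0530 56.0663 30.1378 9.2582 0.9673 0.0000
94.3738 83.4157 67.0573 42.6374 15.6578 1.7952 0.0000 0.0000
98.4105 89.4417 76.0530 56.0663 26.2300 3.3317 0.0000 0.0000 0.0000
101.7144 94.3738 83.4157 67.0573 42.6374 6.1833 0.0000 0.0000 0.0000 0.0000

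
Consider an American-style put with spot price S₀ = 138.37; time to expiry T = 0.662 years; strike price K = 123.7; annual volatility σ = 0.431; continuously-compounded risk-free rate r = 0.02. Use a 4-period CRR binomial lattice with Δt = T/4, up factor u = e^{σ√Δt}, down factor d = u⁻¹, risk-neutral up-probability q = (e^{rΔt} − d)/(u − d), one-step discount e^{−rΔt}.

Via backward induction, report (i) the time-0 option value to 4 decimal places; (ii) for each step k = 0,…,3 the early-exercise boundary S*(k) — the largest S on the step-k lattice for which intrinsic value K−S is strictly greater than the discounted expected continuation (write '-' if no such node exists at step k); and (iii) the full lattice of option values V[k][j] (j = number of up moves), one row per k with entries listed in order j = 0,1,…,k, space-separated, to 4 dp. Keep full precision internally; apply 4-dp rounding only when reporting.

price = 11.8552
boundary = - - - 81.7705
tree:
11.8552
18.8047 3.9660
28.8201 7.4471 0.0000
41.9295 13.9838 0.0000 0.0000
55.0804 26.2582 0.0000 0.0000 0.0000

Δt=0.16550, u=1.19165, d=0.83917, q=0.46568, disc=e^(-rΔt)=0.99670
k=4 terminal: V=max(K-S,0) → 55.0804 26.2582 0.0000 0.0000 0.0000
k=3: j=0 S=81.7705 intr=41.9295 cont=41.5207 V=41.9295[EX]; j=1 S=116.1164 intr=7.5836 cont=13.9838 V=13.9838[hold]; j=2 S=164.8885 intr=0.0000 cont=0.0000 V=0.0000[hold]; j=3 S=234.1462 intr=0.0000 cont=0.0000 V=0.0000[hold]  S*(3)=81.7705
k=2: j=0 S=97.4418 intr=26.2582 cont=28.8201 V=28.8201[hold]; j=1 S=138.3700 intr=0.0000 cont=7.4471 V=7.4471[hold]; j=2 S=196.4892 intr=0.0000 cont=0.0000 V=0.0000[hold]  S*(2)=-
k=1: j=0 S=116.1164 intr=7.5836 cont=18.8047 V=18.8047[hold]; j=1 S=164.8885 intr=0.0000 cont=3.9660 V=3.9660[hold]  S*(1)=-
k=0: j=0 S=138.3700 intr=0.0000 cont=11.8552 V=11.8552[hold]  S*(0)=-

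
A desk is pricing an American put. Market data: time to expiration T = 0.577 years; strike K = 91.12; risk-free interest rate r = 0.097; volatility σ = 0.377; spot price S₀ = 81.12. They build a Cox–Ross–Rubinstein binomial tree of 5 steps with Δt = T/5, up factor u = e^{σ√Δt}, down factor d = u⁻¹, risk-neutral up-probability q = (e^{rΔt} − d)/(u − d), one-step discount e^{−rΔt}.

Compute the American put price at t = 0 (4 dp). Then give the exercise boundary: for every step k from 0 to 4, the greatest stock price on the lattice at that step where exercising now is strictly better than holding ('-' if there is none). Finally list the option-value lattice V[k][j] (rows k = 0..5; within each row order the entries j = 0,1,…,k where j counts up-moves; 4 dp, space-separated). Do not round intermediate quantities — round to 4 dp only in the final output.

price = 13.0575
boundary = - 71.3688 62.7897 71.3688 81.1200
tree:
13.0575
19.7512 6.9611
28.3303 11.9774 2.3301
35.8781 19.7512 4.8271 0.0000
42.5186 28.3303 10.0000 0.0000 0.0000
48.3608 35.8781 19.7512 0.0000 0.0000 0.0000

params: Δt=0.11540 u=1.13663 d=0.87979 q=0.51185 e^(-rΔt)=0.98887
t_5 payoffs: 48.3608 35.8781 19.7512 0.0000 0.0000 0.0000
t_4: node(4,0) S=48.6014 payoff=42.5186 vs cont=41.5043 → 42.5186 [stop]  node(4,1) S=62.7897 payoff=28.3303 vs cont=27.3160 → 28.3303 [stop]  node(4,2) S=81.1200 payoff=10.0000 vs cont=9.5342 → 10.0000 [stop]  node(4,3) S=104.8015 payoff=0.0000 vs cont=0.0000 → 0.0000 [wait]  node(4,4) S=135.3963 payoff=0.0000 vs cont=0.0000 → 0.0000 [wait]  ⇒ S*(4)=81.1200
t_3: node(3,0) S=55.2419 payoff=35.8781 vs cont=34.8638 → 35.8781 [stop]  node(3,1) S=71.3688 payoff=19.7512 vs cont=18.7369 → 19.7512 [stop]  node(3,2) S=92.2035 payoff=0.0000 vs cont=4.8271 → 4.8271 [wait]  node(3,3) S=119.1206 payoff=0.0000 vs cont=0.0000 → 0.0000 [wait]  ⇒ S*(3)=71.3688
t_2: node(2,0) S=62.7897 payoff=28.3303 vs cont=27.3160 → 28.3303 [stop]  node(2,1) S=81.1200 payoff=10.0000 vs cont=11.9774 → 11.9774 [wait]  node(2,2) S=104.8015 payoff=0.0000 vs cont=2.3301 → 2.3301 [wait]  ⇒ S*(2)=62.7897
t_1: node(1,0) S=71.3688 payoff=19.7512 vs cont=19.7378 → 19.7512 [stop]  node(1,1) S=92.2035 payoff=0.0000 vs cont=6.9611 → 6.9611 [wait]  ⇒ S*(1)=71.3688
t_0: node(0,0) S=81.1200 payoff=10.0000 vs cont=13.0575 → 13.0575 [wait]  ⇒ S*(0)=-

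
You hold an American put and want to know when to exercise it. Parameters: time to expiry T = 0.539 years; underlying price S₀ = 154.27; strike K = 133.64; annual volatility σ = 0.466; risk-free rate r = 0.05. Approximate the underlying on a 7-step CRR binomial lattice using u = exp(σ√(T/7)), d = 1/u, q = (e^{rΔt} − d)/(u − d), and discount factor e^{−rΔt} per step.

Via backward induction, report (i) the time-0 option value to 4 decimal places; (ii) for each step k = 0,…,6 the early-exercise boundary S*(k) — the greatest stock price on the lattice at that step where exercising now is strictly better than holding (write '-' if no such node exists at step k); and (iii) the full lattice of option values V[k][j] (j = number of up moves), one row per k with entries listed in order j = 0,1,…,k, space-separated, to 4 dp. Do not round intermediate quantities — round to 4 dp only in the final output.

price = 9.3086
boundary = - - - - 91.9703 104.6661 91.9703
tree:
9.3086
14.2627 4.0715
21.2211 6.9163 1.0539
30.4355 11.5116 2.0448 0.0000
41.6697 18.6341 3.9673 0.0000 0.0000
52.8256 28.9739 7.6972 0.0000 0.0000 0.0000
62.6282 41.6697 14.9337 0.0000 0.0000 0.0000 0.0000
71.2418 52.8256 28.9739 0.0000 0.0000 0.0000 0.0000 0.0000

Δt=0.07700  u=1.13804  d=0.87870  q=0.48259  discount=0.99616
step 7 (expiry): payoffs max(K−S,0) = 71.2418 52.8256 28.9739 0.0000 0.0000 0.0000 0.0000 0.0000
step 6: (k=6,j=0): S=71.0118, (K−S)⁺=62.6282, hold=62.1147 ⇒ V=62.6282 exercise | (k=6,j=1): S=91.9703, (K−S)⁺=41.6697, hold=41.1562 ⇒ V=41.6697 exercise | (k=6,j=2): S=119.1145, (K−S)⁺=14.5255, hold=14.9337 ⇒ V=14.9337 continue | (k=6,j=3): S=154.2700, (K−S)⁺=0.0000, hold=0.0000 ⇒ V=0.0000 continue | (k=6,j=4): S=199.8014, (K−S)⁺=0.0000, hold=0.0000 ⇒ V=0.0000 continue | (k=6,j=5): S=258.7710, (K−S)⁺=0.0000, hold=0.0000 ⇒ V=0.0000 continue | (k=6,j=6): S=335.1449, (K−S)⁺=0.0000, hold=0.0000 ⇒ V=0.0000 continue  boundary S*=91.9703
step 5: (k=5,j=0): S=80.8144, (K−S)⁺=52.8256, hold=52.3120 ⇒ V=52.8256 exercise | (k=5,j=1): S=104.6661, (K−S)⁺=28.9739, hold=28.6566 ⇒ V=28.9739 exercise | (k=5,j=2): S=135.5573, (K−S)⁺=0.0000, hold=7.6972 ⇒ V=7.6972 continue | (k=5,j=3): S=175.5658, (K−S)⁺=0.0000, hold=0.0000 ⇒ V=0.0000 continue | (k=5,j=4): S=227.3825, (K−S)⁺=0.0000, hold=0.0000 ⇒ V=0.0000 continue | (k=5,j=5): S=294.4924, (K−S)⁺=0.0000, hold=0.0000 ⇒ V=0.0000 continue  boundary S*=104.6661
step 4: (k=4,j=0): S=91.9703, (K−S)⁺=41.6697, hold=41.1562 ⇒ V=41.6697 exercise | (k=4,j=1): S=119.1145, (K−S)⁺=14.5255, hold=18.6341 ⇒ V=18.6341 continue | (k=4,j=2): S=154.2700, (K−S)⁺=0.0000, hold=3.9673 ⇒ V=3.9673 continue | (k=4,j=3): S=199.8014, (K−S)⁺=0.0000, hold=0.0000 ⇒ V=0.0000 continue | (k=4,j=4): S=258.7710, (K−S)⁺=0.0000, hold=0.0000 ⇒ V=0.0000 continue  boundary S*=91.9703
step 3: (k=3,j=0): S=104.6661, (K−S)⁺=28.9739, hold=30.4355 ⇒ V=30.4355 continue | (k=3,j=1): S=135.5573, (K−S)⁺=0.0000, hold=11.5116 ⇒ V=11.5116 continue | (k=3,j=2): S=175.5658, (K−S)⁺=0.0000, hold=2.0448 ⇒ V=2.0448 continue | (k=3,j=3): S=227.3825, (K−S)⁺=0.0000, hold=0.0000 ⇒ V=0.0000 continue  boundary S*=-
step 2: (k=2,j=0): S=119.1145, (K−S)⁺=14.5255, hold=21.2211 ⇒ V=21.2211 continue | (k=2,j=1): S=154.2700, (K−S)⁺=0.0000, hold=6.9163 ⇒ V=6.9163 continue | (k=2,j=2): S=199.8014, (K−S)⁺=0.0000, hold=1.0539 ⇒ V=1.0539 continue  boundary S*=-
step 1: (k=1,j=0): S=135.5573, (K−S)⁺=0.0000, hold=14.2627 ⇒ V=14.2627 continue | (k=1,j=1): S=175.5658, (K−S)⁺=0.0000, hold=4.0715 ⇒ V=4.0715 continue  boundary S*=-
step 0: (k=0,j=0): S=154.2700, (K−S)⁺=0.0000, hold=9.3086 ⇒ V=9.3086 continue  boundary S*=-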